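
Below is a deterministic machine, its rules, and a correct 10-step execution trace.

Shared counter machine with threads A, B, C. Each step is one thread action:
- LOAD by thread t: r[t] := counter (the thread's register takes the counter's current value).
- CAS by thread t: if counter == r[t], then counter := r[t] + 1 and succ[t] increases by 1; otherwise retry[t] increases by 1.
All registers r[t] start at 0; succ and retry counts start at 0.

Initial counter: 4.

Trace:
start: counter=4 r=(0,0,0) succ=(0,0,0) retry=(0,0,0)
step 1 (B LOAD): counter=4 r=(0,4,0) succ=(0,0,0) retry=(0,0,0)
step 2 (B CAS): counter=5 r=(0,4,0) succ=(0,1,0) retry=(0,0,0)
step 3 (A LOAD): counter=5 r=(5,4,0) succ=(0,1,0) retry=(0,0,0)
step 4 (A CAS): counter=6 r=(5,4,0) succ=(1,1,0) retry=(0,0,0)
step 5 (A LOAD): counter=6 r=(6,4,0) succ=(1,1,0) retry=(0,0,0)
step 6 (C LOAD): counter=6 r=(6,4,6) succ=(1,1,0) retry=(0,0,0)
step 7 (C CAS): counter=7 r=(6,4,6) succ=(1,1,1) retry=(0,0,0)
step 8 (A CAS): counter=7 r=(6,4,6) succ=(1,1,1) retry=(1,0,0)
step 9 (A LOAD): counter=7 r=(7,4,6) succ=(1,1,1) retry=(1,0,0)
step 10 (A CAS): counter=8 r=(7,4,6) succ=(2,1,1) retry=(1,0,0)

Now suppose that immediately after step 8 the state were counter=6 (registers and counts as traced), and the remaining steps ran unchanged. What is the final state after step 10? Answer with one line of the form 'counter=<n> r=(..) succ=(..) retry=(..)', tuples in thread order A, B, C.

counter=7 r=(6,4,6) succ=(2,1,1) retry=(1,0,0)

state after step 8 := counter=6 r=(6,4,6) succ=(1,1,1) retry=(1,0,0)
step 9 (A LOAD): counter=6 r=(6,4,6) succ=(1,1,1) retry=(1,0,0)
step 10 (A CAS): counter=7 r=(6,4,6) succ=(2,1,1) retry=(1,0,0)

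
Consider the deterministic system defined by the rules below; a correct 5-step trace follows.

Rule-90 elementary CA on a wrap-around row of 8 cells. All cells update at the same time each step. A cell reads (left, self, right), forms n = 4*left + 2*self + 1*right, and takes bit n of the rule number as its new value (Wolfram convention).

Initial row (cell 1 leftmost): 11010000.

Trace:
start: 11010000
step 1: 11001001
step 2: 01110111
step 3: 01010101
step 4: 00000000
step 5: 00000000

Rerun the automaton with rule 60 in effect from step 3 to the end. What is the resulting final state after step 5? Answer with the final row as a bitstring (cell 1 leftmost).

11111111

(re-executing steps 3..5 under rule 60; state before step 3: 01110111)
step 3: 11001100
step 4: 10101010
step 5: 11111111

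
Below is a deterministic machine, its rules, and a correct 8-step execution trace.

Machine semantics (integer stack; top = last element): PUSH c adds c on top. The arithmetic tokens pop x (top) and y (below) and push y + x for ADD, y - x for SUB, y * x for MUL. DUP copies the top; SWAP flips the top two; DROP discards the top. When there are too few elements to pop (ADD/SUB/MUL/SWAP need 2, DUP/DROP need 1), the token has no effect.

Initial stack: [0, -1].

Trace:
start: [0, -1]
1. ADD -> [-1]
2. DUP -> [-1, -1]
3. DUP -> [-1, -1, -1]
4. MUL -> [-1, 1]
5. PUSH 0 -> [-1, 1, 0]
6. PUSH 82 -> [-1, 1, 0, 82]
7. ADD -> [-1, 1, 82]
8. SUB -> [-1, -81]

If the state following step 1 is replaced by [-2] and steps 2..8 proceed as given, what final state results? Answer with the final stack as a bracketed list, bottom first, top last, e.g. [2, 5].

[-2, -78]

state after step 1 := [-2]
2. DUP -> [-2, -2]
3. DUP -> [-2, -2, -2]
4. MUL -> [-2, 4]
5. PUSH 0 -> [-2, 4, 0]
6. PUSH 82 -> [-2, 4, 0, 82]
7. ADD -> [-2, 4, 82]
8. SUB -> [-2, -78]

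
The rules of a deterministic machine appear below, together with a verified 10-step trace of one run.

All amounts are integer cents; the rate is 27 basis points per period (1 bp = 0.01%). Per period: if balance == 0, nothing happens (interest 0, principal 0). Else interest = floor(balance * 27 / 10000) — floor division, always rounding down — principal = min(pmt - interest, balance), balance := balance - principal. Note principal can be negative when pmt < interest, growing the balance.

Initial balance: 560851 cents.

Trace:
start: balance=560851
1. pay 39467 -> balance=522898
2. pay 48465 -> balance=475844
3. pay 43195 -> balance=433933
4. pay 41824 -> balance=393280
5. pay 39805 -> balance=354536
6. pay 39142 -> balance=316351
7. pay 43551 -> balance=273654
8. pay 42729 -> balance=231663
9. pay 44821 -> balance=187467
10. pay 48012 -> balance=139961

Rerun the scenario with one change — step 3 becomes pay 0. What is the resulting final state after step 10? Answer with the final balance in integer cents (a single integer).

(re-executing from step 3 with the substitution; state before step 3: balance=475844)
3. pay 0 -> balance=477128
4. pay 41824 -> balance=436592
5. pay 39805 -> balance=397965
6. pay 39142 -> balance=359897
7. pay 43551 -> balance=317317
8. pay 42729 -> balance=275444
9. pay 44821 -> balance=231366
10. pay 48012 -> balance=183978

183978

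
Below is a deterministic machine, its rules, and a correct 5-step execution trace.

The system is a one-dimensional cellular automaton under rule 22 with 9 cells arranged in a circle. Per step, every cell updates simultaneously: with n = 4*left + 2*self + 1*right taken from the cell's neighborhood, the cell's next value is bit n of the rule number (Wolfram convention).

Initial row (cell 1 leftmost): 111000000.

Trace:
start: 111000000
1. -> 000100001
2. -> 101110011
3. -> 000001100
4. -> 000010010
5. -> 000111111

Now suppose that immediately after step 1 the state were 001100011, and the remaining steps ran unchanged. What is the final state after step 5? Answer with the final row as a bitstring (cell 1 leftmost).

001000001

state after step 1 := 001100011
2. -> 110010100
3. -> 001110111
4. -> 110000000
5. -> 001000001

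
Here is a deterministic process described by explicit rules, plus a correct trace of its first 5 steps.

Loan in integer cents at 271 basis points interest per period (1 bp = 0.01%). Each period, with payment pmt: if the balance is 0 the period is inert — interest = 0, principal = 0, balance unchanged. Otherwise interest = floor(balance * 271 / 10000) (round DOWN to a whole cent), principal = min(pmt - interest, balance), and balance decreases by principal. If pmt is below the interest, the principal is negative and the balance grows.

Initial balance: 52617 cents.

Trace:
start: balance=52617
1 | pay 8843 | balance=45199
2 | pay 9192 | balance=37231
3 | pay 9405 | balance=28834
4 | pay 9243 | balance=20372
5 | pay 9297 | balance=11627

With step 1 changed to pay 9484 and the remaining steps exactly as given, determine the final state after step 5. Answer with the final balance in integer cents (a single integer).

(re-executing from step 1 with the substitution; state before step 1: balance=52617)
1 | pay 9484 | balance=44558
2 | pay 9192 | balance=36573
3 | pay 9405 | balance=28159
4 | pay 9243 | balance=19679
5 | pay 9297 | balance=10915

10915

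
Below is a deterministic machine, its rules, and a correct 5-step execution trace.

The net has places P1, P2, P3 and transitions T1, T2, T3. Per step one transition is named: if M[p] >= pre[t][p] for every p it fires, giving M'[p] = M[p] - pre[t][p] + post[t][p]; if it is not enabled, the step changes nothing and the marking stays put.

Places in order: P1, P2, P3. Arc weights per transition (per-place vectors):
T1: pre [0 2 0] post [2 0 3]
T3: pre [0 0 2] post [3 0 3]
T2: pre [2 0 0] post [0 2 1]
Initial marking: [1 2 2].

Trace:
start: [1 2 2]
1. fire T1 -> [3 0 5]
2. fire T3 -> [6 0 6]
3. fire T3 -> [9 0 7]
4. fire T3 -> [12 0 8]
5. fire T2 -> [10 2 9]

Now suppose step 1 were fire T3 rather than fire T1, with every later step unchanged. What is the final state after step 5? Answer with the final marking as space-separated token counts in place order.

11 4 7

(re-executing from step 1 with the substitution; state before step 1: [1 2 2])
1. fire T3 -> [4 2 3]
2. fire T3 -> [7 2 4]
3. fire T3 -> [10 2 5]
4. fire T3 -> [13 2 6]
5. fire T2 -> [11 4 7]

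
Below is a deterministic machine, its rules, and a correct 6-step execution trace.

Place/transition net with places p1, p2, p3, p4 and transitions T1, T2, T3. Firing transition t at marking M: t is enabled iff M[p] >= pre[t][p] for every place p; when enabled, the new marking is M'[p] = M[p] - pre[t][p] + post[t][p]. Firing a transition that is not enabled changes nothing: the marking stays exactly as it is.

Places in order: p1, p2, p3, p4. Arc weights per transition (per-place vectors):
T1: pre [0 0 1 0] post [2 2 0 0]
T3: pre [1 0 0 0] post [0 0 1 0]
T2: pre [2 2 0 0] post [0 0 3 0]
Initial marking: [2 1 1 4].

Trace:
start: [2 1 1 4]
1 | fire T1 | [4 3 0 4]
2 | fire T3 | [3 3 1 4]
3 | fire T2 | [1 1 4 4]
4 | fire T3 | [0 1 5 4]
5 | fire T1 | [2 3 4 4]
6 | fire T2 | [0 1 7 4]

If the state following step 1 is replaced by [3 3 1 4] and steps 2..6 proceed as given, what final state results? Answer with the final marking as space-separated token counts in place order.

0 1 7 4

state after step 1 := [3 3 1 4]
2 | fire T3 | [2 3 2 4]
3 | fire T2 | [0 1 5 4]
4 | fire T3 | [0 1 5 4]
5 | fire T1 | [2 3 4 4]
6 | fire T2 | [0 1 7 4]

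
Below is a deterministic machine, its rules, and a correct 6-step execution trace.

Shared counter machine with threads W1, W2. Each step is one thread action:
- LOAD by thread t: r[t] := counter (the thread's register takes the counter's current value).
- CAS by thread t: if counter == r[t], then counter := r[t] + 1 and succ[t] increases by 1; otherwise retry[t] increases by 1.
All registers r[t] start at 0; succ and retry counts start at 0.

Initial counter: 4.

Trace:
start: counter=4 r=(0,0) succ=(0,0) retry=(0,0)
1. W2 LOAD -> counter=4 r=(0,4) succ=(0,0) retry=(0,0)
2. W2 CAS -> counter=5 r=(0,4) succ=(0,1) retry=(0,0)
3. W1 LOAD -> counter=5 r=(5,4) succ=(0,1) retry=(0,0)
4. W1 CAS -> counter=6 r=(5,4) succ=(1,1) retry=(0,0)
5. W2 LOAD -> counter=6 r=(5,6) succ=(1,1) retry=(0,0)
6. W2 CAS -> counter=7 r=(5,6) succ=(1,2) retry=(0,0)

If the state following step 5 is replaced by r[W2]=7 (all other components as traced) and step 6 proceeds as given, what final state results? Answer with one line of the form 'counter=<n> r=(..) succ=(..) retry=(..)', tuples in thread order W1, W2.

state after step 5 := counter=6 r=(5,7) succ=(1,1) retry=(0,0)
6. W2 CAS -> counter=6 r=(5,7) succ=(1,1) retry=(0,1)

counter=6 r=(5,7) succ=(1,1) retry=(0,1)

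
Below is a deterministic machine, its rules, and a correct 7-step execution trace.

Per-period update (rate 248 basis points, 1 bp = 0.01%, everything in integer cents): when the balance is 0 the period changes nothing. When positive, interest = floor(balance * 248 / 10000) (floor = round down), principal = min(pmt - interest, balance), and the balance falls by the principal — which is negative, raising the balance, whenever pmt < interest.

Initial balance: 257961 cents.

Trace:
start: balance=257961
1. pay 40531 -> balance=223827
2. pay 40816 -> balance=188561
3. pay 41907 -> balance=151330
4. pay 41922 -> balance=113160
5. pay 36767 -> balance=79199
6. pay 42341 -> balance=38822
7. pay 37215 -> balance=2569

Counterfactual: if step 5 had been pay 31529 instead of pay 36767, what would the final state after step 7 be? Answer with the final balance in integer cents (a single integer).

8070

(re-executing from step 5 with the substitution; state before step 5: balance=113160)
5. pay 31529 -> balance=84437
6. pay 42341 -> balance=44190
7. pay 37215 -> balance=8070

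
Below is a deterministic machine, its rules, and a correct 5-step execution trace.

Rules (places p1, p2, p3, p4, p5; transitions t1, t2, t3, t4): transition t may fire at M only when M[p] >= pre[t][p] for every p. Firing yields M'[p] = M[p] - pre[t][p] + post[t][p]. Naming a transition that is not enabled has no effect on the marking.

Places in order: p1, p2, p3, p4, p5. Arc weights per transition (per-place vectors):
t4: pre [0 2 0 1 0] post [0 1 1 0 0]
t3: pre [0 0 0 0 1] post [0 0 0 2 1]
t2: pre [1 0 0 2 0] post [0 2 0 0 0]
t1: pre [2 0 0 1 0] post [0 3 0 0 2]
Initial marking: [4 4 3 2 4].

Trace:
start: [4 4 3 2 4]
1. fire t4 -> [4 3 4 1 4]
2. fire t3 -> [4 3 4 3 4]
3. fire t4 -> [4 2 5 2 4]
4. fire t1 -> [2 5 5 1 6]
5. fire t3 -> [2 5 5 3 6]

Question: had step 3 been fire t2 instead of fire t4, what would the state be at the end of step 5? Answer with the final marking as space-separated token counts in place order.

(re-executing from step 3 with the substitution; state before step 3: [4 3 4 3 4])
3. fire t2 -> [3 5 4 1 4]
4. fire t1 -> [1 8 4 0 6]
5. fire t3 -> [1 8 4 2 6]

1 8 4 2 6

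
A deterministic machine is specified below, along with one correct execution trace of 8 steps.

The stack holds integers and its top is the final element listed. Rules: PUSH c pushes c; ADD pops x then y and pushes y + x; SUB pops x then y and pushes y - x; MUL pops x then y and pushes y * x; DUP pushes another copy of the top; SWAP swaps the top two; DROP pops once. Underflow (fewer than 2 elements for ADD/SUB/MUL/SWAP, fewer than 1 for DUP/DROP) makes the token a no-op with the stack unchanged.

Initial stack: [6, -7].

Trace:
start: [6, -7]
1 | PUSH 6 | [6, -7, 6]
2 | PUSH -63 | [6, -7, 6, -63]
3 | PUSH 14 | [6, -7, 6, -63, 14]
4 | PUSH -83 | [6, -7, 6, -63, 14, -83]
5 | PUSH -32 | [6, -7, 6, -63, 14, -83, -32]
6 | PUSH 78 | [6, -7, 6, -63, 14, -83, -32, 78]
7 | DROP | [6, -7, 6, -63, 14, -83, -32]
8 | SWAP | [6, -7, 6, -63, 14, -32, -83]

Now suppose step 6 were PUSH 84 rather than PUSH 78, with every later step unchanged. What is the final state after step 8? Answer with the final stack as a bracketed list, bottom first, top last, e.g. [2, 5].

[6, -7, 6, -63, 14, -32, -83]

(re-executing from step 6 with the substitution; state before step 6: [6, -7, 6, -63, 14, -83, -32])
6 | PUSH 84 | [6, -7, 6, -63, 14, -83, -32, 84]
7 | DROP | [6, -7, 6, -63, 14, -83, -32]
8 | SWAP | [6, -7, 6, -63, 14, -32, -83]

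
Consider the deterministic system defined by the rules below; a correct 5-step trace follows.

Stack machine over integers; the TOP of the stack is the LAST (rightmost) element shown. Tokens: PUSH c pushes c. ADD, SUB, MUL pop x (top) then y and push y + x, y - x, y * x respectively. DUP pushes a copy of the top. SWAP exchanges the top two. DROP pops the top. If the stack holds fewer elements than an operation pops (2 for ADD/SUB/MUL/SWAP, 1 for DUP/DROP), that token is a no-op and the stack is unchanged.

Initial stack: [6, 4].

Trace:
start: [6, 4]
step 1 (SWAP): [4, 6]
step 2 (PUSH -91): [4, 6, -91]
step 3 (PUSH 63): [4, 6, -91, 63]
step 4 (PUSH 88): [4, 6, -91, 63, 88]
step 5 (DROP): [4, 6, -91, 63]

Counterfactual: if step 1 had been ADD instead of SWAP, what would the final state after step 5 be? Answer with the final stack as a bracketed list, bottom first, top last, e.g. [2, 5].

(re-executing from step 1 with the substitution; state before step 1: [6, 4])
step 1 (ADD): [10]
step 2 (PUSH -91): [10, -91]
step 3 (PUSH 63): [10, -91, 63]
step 4 (PUSH 88): [10, -91, 63, 88]
step 5 (DROP): [10, -91, 63]

[10, -91, 63]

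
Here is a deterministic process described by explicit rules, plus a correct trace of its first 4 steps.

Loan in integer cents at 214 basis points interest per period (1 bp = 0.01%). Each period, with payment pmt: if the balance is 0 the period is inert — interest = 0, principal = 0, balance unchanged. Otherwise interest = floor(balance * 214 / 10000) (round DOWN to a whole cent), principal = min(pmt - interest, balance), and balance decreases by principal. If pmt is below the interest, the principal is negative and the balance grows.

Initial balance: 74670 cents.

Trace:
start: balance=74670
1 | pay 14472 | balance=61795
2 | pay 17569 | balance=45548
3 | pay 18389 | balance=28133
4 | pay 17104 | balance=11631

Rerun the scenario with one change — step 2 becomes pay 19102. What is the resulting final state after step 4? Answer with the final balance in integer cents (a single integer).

(re-executing from step 2 with the substitution; state before step 2: balance=61795)
2 | pay 19102 | balance=44015
3 | pay 18389 | balance=26567
4 | pay 17104 | balance=10031

10031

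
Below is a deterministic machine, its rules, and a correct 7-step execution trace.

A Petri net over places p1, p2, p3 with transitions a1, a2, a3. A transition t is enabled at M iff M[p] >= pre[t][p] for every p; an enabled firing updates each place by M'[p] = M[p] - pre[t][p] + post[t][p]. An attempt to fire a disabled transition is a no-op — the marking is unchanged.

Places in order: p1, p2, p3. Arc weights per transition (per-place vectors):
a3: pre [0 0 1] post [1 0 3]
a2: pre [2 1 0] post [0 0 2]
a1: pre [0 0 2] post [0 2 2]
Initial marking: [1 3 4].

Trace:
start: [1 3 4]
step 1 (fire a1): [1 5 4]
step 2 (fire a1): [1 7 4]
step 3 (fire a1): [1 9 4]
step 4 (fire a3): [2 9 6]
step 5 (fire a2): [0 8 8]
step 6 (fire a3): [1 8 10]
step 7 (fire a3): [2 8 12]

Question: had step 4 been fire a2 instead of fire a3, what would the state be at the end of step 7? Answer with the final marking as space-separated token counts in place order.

3 9 8

(re-executing from step 4 with the substitution; state before step 4: [1 9 4])
step 4 (fire a2): [1 9 4]
step 5 (fire a2): [1 9 4]
step 6 (fire a3): [2 9 6]
step 7 (fire a3): [3 9 8]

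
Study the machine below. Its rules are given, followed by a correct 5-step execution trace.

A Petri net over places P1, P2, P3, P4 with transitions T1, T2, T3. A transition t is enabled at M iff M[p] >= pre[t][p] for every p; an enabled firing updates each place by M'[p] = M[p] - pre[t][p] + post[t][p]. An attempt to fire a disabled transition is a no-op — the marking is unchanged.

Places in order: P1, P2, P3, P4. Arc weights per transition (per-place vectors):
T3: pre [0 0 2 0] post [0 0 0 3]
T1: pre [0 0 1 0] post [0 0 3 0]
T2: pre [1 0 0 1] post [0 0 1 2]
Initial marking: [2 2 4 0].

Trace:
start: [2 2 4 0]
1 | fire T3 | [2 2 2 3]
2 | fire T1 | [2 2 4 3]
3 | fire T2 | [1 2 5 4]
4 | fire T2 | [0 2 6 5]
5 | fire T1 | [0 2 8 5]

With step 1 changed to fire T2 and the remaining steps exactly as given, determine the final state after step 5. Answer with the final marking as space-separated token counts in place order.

2 2 8 0

(re-executing from step 1 with the substitution; state before step 1: [2 2 4 0])
1 | fire T2 | [2 2 4 0]
2 | fire T1 | [2 2 6 0]
3 | fire T2 | [2 2 6 0]
4 | fire T2 | [2 2 6 0]
5 | fire T1 | [2 2 8 0]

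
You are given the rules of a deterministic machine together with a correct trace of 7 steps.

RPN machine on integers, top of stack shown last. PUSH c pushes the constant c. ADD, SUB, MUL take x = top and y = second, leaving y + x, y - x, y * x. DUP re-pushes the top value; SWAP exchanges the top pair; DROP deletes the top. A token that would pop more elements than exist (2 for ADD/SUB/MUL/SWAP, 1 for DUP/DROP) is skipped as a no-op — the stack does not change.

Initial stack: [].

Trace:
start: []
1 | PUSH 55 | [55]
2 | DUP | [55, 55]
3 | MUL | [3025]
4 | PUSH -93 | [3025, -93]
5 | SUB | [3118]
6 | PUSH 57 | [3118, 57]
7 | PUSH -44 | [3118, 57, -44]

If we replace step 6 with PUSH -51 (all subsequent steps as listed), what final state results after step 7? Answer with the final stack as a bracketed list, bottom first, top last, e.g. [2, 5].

(re-executing from step 6 with the substitution; state before step 6: [3118])
6 | PUSH -51 | [3118, -51]
7 | PUSH -44 | [3118, -51, -44]

[3118, -51, -44]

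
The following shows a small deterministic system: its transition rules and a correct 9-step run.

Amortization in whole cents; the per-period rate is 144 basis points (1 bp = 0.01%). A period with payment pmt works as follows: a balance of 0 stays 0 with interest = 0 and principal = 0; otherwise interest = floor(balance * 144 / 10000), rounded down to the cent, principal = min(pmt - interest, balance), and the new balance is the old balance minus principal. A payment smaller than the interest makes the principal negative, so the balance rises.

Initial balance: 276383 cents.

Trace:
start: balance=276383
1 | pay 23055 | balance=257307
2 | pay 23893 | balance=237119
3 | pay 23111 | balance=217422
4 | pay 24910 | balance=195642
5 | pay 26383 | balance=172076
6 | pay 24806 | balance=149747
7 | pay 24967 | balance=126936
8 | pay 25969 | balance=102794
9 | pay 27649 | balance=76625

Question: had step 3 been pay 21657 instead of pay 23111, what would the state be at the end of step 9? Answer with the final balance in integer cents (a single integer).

(re-executing from step 3 with the substitution; state before step 3: balance=237119)
3 | pay 21657 | balance=218876
4 | pay 24910 | balance=197117
5 | pay 26383 | balance=173572
6 | pay 24806 | balance=151265
7 | pay 24967 | balance=128476
8 | pay 25969 | balance=104357
9 | pay 27649 | balance=78210

78210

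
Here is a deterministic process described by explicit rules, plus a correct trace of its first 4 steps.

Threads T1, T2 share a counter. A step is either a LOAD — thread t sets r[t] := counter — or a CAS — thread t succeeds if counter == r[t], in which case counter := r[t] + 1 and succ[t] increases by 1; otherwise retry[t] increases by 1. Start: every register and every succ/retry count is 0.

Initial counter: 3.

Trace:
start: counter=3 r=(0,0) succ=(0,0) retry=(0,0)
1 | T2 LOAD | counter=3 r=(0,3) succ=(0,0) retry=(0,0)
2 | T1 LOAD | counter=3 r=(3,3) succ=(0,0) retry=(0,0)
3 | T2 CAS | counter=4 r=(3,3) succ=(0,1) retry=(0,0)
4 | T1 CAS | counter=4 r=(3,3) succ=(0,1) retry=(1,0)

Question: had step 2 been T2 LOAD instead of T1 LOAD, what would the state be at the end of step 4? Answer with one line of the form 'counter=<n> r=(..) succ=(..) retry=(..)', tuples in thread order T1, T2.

counter=4 r=(0,3) succ=(0,1) retry=(1,0)

(re-executing from step 2 with the substitution; state before step 2: counter=3 r=(0,3) succ=(0,0) retry=(0,0))
2 | T2 LOAD | counter=3 r=(0,3) succ=(0,0) retry=(0,0)
3 | T2 CAS | counter=4 r=(0,3) succ=(0,1) retry=(0,0)
4 | T1 CAS | counter=4 r=(0,3) succ=(0,1) retry=(1,0)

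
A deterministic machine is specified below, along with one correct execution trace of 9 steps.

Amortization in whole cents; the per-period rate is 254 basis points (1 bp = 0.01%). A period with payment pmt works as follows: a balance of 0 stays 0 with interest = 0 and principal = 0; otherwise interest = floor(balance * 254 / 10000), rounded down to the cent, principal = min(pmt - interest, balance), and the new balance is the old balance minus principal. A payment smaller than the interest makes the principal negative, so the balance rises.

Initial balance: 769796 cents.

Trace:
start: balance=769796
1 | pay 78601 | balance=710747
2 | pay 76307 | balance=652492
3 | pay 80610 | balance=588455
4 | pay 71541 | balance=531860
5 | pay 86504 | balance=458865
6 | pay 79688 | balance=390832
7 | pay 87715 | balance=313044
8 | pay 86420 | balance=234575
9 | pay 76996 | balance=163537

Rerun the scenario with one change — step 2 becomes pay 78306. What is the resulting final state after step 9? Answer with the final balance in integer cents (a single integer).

161152

(re-executing from step 2 with the substitution; state before step 2: balance=710747)
2 | pay 78306 | balance=650493
3 | pay 80610 | balance=586405
4 | pay 71541 | balance=529758
5 | pay 86504 | balance=456709
6 | pay 79688 | balance=388621
7 | pay 87715 | balance=310776
8 | pay 86420 | balance=232249
9 | pay 76996 | balance=161152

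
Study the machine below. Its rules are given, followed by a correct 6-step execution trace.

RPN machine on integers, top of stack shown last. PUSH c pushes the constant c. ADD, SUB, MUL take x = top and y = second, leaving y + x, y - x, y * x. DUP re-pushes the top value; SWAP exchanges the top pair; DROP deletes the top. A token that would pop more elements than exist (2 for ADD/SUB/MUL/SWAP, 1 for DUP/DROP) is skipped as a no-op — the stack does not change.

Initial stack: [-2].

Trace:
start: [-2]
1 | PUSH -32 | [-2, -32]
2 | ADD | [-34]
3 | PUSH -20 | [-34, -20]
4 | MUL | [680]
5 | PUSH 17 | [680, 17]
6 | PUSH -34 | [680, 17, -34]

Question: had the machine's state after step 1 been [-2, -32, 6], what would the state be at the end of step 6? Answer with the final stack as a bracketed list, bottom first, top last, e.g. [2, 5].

state after step 1 := [-2, -32, 6]
2 | ADD | [-2, -26]
3 | PUSH -20 | [-2, -26, -20]
4 | MUL | [-2, 520]
5 | PUSH 17 | [-2, 520, 17]
6 | PUSH -34 | [-2, 520, 17, -34]

[-2, 520, 17, -34]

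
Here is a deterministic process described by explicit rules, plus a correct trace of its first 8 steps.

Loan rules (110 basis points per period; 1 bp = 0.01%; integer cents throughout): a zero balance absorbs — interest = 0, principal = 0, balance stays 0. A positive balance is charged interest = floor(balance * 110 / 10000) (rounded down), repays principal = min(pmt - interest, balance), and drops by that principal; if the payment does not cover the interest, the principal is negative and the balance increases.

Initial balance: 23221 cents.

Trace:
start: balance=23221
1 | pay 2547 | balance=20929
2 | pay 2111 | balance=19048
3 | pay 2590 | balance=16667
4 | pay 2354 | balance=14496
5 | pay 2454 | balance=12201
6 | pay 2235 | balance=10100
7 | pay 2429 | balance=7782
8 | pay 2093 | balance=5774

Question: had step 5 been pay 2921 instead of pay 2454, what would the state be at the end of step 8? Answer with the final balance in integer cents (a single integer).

5291

(re-executing from step 5 with the substitution; state before step 5: balance=14496)
5 | pay 2921 | balance=11734
6 | pay 2235 | balance=9628
7 | pay 2429 | balance=7304
8 | pay 2093 | balance=5291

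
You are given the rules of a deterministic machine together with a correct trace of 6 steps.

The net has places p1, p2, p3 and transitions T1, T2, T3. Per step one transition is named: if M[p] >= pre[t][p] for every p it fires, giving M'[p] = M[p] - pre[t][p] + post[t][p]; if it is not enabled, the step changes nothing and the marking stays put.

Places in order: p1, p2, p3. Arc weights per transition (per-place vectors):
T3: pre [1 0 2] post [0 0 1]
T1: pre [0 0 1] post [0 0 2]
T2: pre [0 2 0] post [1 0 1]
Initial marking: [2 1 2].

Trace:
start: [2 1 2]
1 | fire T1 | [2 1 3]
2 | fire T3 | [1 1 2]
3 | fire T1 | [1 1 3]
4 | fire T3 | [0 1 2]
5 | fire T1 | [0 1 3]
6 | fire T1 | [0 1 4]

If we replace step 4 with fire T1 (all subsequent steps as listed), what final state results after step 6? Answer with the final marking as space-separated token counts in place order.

(re-executing from step 4 with the substitution; state before step 4: [1 1 3])
4 | fire T1 | [1 1 4]
5 | fire T1 | [1 1 5]
6 | fire T1 | [1 1 6]

1 1 6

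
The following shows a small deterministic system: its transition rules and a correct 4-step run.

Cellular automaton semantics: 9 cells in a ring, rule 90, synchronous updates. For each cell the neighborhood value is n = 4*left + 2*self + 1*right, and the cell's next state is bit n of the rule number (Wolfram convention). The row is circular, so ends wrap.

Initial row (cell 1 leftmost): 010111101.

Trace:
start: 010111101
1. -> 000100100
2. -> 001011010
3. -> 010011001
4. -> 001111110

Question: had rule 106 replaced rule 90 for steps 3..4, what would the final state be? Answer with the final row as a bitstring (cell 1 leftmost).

101100100

(re-executing steps 3..4 under rule 106; state before step 3: 001011010)
3. -> 010111100
4. -> 101100100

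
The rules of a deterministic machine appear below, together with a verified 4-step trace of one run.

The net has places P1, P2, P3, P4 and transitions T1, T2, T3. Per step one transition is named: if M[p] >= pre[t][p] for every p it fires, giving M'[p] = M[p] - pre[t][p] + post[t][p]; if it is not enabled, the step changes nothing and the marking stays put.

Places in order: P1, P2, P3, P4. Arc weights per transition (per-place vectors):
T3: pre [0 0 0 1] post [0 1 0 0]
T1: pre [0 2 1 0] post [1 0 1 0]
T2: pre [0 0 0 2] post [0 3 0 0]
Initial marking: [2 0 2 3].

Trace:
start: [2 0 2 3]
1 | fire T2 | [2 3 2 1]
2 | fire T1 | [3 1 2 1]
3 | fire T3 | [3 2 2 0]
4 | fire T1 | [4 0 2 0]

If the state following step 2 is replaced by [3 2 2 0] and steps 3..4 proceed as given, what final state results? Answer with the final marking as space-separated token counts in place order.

4 0 2 0

state after step 2 := [3 2 2 0]
3 | fire T3 | [3 2 2 0]
4 | fire T1 | [4 0 2 0]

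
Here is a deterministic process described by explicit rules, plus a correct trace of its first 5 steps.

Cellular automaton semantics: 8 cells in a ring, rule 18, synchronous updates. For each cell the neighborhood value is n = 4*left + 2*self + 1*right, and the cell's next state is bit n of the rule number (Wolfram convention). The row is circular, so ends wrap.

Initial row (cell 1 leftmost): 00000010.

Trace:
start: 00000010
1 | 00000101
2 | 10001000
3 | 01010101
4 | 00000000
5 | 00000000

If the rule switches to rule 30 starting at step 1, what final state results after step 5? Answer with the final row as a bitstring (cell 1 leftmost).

00111111

(re-executing steps 1..5 under rule 30; state before step 1: 00000010)
1 | 00000111
2 | 10001100
3 | 11011011
4 | 00010010
5 | 00111111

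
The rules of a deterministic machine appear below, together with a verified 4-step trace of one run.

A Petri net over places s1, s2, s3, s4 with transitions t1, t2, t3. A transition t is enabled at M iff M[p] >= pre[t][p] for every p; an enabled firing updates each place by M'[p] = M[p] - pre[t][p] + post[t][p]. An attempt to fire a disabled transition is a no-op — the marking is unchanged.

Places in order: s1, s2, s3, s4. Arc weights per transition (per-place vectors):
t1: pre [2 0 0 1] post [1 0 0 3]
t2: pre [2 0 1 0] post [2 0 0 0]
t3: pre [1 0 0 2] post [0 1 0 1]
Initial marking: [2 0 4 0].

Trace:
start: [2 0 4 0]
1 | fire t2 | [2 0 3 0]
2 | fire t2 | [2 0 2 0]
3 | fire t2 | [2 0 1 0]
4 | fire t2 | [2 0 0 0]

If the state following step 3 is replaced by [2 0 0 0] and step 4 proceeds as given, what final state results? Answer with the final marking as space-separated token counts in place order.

state after step 3 := [2 0 0 0]
4 | fire t2 | [2 0 0 0]

2 0 0 0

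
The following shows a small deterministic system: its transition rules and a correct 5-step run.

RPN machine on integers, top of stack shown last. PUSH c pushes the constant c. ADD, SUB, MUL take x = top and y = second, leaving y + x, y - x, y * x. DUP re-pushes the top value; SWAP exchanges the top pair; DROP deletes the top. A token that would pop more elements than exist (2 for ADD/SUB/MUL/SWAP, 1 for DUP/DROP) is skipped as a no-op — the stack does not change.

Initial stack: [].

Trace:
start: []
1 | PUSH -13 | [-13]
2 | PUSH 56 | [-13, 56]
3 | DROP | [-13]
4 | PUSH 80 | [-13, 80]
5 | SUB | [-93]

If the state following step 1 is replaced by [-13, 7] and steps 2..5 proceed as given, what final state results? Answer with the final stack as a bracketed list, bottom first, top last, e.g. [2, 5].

state after step 1 := [-13, 7]
2 | PUSH 56 | [-13, 7, 56]
3 | DROP | [-13, 7]
4 | PUSH 80 | [-13, 7, 80]
5 | SUB | [-13, -73]

[-13, -73]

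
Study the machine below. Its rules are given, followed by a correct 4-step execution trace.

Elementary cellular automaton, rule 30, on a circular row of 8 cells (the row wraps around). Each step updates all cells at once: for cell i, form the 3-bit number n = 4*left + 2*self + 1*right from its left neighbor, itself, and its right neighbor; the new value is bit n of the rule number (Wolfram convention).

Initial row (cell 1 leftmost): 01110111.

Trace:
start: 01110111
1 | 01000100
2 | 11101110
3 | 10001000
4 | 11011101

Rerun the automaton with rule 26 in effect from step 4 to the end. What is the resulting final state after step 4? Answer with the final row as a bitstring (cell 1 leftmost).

01010101

(re-executing step 4 under rule 26; state before step 4: 10001000)
4 | 01010101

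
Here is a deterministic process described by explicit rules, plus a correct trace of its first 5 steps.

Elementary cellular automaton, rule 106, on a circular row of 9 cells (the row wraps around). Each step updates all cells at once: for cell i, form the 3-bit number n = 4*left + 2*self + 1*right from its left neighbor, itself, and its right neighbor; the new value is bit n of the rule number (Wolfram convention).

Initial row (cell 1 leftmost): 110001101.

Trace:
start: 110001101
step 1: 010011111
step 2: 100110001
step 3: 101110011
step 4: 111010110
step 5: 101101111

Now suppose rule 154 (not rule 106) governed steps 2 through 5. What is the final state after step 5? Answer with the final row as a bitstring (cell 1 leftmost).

111110100

(re-executing steps 2..5 under rule 154; state before step 2: 010011111)
step 2: 001111110
step 3: 011111101
step 4: 011111000
step 5: 111110100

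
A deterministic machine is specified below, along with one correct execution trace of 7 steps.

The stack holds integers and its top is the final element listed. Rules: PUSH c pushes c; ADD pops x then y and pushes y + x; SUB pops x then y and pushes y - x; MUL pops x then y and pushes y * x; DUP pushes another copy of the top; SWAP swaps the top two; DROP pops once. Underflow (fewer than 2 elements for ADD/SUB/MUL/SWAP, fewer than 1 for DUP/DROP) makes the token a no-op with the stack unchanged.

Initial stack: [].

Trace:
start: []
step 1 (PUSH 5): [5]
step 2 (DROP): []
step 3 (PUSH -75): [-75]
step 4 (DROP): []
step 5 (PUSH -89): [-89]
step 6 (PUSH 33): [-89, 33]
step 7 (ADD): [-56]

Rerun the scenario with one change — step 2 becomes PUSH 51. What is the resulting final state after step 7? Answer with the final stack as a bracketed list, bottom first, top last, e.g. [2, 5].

(re-executing from step 2 with the substitution; state before step 2: [5])
step 2 (PUSH 51): [5, 51]
step 3 (PUSH -75): [5, 51, -75]
step 4 (DROP): [5, 51]
step 5 (PUSH -89): [5, 51, -89]
step 6 (PUSH 33): [5, 51, -89, 33]
step 7 (ADD): [5, 51, -56]

[5, 51, -56]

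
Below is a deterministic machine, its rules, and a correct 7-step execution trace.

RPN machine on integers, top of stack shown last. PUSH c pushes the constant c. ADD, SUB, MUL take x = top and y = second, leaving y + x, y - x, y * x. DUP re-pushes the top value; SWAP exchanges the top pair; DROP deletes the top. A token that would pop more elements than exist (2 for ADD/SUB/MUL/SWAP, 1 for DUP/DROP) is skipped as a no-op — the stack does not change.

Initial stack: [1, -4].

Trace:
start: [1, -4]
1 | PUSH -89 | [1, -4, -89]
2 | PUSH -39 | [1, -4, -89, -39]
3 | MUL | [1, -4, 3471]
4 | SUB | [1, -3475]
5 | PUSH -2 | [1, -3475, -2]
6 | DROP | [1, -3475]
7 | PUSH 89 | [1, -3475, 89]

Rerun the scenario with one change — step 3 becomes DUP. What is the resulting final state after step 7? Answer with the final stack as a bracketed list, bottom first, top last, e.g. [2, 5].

(re-executing from step 3 with the substitution; state before step 3: [1, -4, -89, -39])
3 | DUP | [1, -4, -89, -39, -39]
4 | SUB | [1, -4, -89, 0]
5 | PUSH -2 | [1, -4, -89, 0, -2]
6 | DROP | [1, -4, -89, 0]
7 | PUSH 89 | [1, -4, -89, 0, 89]

[1, -4, -89, 0, 89]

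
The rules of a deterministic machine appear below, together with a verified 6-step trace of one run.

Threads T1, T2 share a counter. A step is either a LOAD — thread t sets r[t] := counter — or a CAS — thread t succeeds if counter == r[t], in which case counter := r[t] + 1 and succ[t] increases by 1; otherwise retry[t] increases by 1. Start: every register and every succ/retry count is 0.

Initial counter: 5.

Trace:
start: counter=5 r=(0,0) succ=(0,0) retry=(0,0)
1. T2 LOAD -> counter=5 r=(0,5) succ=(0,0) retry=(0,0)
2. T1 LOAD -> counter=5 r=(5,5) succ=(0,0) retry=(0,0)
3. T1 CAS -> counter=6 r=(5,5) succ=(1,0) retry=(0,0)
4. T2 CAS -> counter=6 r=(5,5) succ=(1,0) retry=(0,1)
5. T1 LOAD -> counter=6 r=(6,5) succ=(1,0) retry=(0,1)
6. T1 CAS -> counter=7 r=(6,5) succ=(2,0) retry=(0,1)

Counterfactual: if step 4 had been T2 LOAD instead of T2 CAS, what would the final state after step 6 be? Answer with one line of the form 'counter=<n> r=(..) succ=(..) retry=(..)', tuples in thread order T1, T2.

(re-executing from step 4 with the substitution; state before step 4: counter=6 r=(5,5) succ=(1,0) retry=(0,0))
4. T2 LOAD -> counter=6 r=(5,6) succ=(1,0) retry=(0,0)
5. T1 LOAD -> counter=6 r=(6,6) succ=(1,0) retry=(0,0)
6. T1 CAS -> counter=7 r=(6,6) succ=(2,0) retry=(0,0)

counter=7 r=(6,6) succ=(2,0) retry=(0,0)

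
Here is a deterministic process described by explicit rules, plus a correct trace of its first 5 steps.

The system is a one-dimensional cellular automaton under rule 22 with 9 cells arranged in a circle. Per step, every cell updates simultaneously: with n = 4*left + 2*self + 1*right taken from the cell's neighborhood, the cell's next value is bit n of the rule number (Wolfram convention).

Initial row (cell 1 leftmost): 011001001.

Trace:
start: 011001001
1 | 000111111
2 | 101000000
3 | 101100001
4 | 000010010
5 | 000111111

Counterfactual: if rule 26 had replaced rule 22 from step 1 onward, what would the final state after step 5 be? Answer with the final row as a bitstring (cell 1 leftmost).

(re-executing steps 1..5 under rule 26; state before step 1: 011001001)
1 | 010110110
2 | 100100101
3 | 011011001
4 | 010010110
5 | 101100101

101100101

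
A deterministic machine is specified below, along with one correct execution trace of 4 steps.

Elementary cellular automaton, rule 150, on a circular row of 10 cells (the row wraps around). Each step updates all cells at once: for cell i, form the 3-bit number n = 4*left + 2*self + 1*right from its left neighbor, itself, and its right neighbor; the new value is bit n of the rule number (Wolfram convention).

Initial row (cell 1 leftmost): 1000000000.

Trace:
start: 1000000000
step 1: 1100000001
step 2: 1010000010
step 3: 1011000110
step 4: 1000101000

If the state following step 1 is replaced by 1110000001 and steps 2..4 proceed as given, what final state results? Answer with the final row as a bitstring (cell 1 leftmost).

0010011001

state after step 1 := 1110000001
step 2: 1101000010
step 3: 0001100110
step 4: 0010011001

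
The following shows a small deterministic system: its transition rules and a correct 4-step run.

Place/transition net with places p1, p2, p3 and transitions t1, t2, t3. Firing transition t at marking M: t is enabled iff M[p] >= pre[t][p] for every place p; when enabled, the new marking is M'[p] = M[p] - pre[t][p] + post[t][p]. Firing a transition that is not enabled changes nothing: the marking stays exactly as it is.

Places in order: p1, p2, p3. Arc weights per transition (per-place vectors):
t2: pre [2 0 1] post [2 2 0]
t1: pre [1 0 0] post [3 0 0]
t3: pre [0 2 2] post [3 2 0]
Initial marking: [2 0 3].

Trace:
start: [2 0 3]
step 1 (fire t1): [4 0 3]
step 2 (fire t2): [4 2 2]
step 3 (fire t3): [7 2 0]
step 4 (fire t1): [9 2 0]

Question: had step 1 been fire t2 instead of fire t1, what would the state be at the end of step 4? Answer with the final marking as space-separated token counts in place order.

4 4 1

(re-executing from step 1 with the substitution; state before step 1: [2 0 3])
step 1 (fire t2): [2 2 2]
step 2 (fire t2): [2 4 1]
step 3 (fire t3): [2 4 1]
step 4 (fire t1): [4 4 1]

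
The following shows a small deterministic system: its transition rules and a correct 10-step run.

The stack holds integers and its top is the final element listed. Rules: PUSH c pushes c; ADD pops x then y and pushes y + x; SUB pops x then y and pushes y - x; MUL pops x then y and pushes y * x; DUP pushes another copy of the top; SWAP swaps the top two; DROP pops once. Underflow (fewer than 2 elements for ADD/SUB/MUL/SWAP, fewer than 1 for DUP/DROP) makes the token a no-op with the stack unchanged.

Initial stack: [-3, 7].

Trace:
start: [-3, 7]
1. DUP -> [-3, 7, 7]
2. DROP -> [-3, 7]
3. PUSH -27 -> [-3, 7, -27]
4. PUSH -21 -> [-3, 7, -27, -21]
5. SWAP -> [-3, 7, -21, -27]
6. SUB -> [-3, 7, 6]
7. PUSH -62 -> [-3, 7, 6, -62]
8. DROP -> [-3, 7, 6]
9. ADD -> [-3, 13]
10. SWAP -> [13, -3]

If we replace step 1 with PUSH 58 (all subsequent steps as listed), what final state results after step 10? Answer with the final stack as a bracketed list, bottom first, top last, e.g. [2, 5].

(re-executing from step 1 with the substitution; state before step 1: [-3, 7])
1. PUSH 58 -> [-3, 7, 58]
2. DROP -> [-3, 7]
3. PUSH -27 -> [-3, 7, -27]
4. PUSH -21 -> [-3, 7, -27, -21]
5. SWAP -> [-3, 7, -21, -27]
6. SUB -> [-3, 7, 6]
7. PUSH -62 -> [-3, 7, 6, -62]
8. DROP -> [-3, 7, 6]
9. ADD -> [-3, 13]
10. SWAP -> [13, -3]

[13, -3]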